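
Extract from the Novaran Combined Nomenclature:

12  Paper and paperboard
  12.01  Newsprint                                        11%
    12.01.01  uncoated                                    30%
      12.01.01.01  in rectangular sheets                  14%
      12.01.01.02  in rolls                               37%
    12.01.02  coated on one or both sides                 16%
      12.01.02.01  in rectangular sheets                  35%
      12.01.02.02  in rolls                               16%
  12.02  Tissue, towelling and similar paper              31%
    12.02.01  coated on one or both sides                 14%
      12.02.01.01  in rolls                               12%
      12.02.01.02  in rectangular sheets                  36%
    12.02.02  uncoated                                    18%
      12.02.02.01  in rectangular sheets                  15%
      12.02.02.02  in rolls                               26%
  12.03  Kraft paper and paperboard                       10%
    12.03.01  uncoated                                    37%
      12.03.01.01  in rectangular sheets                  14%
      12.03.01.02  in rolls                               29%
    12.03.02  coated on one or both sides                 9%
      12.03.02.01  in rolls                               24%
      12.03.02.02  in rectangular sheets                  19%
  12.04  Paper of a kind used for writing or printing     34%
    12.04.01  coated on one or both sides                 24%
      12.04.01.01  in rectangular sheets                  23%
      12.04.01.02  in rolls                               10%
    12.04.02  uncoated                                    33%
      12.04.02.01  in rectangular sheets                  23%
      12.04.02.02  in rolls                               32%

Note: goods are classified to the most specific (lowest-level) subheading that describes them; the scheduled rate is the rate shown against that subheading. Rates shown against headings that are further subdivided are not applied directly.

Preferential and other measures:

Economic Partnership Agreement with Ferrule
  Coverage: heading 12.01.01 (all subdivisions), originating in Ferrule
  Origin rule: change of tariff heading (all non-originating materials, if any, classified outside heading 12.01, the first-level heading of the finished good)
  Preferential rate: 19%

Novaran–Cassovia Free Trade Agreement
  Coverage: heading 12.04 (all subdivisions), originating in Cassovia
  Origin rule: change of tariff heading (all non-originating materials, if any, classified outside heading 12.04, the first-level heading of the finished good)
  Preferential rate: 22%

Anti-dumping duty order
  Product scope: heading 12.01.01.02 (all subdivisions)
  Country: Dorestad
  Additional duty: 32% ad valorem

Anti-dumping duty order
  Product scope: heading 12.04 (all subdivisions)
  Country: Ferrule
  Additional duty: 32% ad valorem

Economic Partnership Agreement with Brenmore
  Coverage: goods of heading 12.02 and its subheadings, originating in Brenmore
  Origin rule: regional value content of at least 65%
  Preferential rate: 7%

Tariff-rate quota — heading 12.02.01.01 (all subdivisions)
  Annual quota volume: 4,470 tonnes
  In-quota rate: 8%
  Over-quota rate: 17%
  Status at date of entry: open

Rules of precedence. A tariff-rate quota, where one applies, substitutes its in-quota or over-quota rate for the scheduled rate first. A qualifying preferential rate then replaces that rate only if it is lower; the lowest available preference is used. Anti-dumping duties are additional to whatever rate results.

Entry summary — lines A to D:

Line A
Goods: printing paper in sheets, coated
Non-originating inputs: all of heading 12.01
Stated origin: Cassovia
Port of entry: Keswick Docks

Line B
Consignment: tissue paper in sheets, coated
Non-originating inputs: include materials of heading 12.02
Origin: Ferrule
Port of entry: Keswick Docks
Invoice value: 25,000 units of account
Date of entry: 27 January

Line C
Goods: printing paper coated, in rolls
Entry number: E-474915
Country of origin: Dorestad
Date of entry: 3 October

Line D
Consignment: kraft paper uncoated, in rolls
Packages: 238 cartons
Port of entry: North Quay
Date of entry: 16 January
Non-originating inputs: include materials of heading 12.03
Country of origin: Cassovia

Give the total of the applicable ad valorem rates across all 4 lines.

Line A: printing paper → 12.04; coated → 12.04.01; in sheets → 12.04.01.01. Scheduled 23%. Cassovia agreement on 12.04: CTH met → 22% available; preferential 22%. → 22%.
Line B: tissue paper → 12.02; coated → 12.02.01; in sheets → 12.02.01.02. Scheduled 36%. Ferrule agreement on 12.01.01: 12.02.01.02 not covered. → 36%.
Line C: printing paper → 12.04; coated → 12.04.01; in rolls → 12.04.01.02. Scheduled 10%. No special measure applies. → 10%.
Line D: kraft paper → 12.03; uncoated → 12.03.01; in rolls → 12.03.01.02. Scheduled 29%. Cassovia agreement on 12.04: 12.03.01.02 not covered. → 29%.
Sum: 22% + 36% + 10% + 29% = 97%.

97%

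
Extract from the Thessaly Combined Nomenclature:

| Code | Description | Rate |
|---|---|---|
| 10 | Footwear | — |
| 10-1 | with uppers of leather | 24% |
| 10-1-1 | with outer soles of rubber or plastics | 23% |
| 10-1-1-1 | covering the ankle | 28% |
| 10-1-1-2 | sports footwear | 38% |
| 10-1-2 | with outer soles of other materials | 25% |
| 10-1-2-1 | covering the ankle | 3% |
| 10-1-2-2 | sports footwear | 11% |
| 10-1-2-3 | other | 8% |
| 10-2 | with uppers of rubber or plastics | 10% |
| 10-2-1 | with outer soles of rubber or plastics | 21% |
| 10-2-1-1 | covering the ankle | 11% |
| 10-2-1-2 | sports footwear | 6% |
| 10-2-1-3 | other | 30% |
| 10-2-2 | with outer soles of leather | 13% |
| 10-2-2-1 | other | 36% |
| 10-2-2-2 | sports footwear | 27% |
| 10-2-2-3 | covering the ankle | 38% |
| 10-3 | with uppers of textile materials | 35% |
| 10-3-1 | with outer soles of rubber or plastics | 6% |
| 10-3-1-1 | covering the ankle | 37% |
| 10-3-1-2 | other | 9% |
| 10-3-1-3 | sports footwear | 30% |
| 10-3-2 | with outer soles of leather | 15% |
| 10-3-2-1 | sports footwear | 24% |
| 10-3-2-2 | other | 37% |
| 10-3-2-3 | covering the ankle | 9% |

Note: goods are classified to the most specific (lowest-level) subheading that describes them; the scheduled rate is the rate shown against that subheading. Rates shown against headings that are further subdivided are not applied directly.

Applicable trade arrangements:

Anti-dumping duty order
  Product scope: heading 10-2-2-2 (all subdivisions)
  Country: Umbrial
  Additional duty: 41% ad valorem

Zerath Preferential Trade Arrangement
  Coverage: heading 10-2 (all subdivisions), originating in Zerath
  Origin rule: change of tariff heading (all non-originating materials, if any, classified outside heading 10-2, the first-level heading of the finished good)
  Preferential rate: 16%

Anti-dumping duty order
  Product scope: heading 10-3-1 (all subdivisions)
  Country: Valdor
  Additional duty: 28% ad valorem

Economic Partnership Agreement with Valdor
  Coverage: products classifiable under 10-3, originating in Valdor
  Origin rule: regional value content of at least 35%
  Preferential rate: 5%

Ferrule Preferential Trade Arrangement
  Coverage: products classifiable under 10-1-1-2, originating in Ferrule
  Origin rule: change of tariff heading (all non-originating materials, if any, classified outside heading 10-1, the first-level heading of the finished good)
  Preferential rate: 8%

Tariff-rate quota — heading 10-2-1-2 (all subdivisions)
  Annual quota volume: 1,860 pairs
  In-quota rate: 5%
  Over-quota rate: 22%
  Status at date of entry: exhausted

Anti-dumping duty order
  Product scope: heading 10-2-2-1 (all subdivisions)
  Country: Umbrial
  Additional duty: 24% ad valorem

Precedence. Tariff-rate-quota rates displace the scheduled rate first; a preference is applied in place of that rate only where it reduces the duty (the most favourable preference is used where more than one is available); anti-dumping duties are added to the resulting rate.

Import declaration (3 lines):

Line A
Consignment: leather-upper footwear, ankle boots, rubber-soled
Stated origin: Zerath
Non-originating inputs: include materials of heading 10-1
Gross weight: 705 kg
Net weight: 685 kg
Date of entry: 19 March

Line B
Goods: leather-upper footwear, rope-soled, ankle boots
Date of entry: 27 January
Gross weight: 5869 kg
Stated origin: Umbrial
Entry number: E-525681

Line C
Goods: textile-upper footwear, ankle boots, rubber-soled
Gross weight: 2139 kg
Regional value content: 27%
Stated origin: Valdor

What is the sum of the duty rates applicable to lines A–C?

Line A: leather-upper → 10-1; rubber-soled → 10-1-1; ankle boots → 10-1-1-1. Scheduled 28%. Zerath agreement on 10-2: 10-1-1-1 not covered. → 28%.
Line B: leather-upper → 10-1; rope-soled → 10-1-2; ankle boots → 10-1-2-1. Scheduled 3%. No special measure applies. → 3%.
Line C: textile-upper → 10-3; rubber-soled → 10-3-1; ankle boots → 10-3-1-1. Scheduled 37%. Valdor agreement on 10-3: RVC < 35%; anti-dumping (Valdor, 10-3-1): +28%; total 37% + 28% = 65%. → 65%.
Sum: 28% + 3% + 65% = 96%.

96%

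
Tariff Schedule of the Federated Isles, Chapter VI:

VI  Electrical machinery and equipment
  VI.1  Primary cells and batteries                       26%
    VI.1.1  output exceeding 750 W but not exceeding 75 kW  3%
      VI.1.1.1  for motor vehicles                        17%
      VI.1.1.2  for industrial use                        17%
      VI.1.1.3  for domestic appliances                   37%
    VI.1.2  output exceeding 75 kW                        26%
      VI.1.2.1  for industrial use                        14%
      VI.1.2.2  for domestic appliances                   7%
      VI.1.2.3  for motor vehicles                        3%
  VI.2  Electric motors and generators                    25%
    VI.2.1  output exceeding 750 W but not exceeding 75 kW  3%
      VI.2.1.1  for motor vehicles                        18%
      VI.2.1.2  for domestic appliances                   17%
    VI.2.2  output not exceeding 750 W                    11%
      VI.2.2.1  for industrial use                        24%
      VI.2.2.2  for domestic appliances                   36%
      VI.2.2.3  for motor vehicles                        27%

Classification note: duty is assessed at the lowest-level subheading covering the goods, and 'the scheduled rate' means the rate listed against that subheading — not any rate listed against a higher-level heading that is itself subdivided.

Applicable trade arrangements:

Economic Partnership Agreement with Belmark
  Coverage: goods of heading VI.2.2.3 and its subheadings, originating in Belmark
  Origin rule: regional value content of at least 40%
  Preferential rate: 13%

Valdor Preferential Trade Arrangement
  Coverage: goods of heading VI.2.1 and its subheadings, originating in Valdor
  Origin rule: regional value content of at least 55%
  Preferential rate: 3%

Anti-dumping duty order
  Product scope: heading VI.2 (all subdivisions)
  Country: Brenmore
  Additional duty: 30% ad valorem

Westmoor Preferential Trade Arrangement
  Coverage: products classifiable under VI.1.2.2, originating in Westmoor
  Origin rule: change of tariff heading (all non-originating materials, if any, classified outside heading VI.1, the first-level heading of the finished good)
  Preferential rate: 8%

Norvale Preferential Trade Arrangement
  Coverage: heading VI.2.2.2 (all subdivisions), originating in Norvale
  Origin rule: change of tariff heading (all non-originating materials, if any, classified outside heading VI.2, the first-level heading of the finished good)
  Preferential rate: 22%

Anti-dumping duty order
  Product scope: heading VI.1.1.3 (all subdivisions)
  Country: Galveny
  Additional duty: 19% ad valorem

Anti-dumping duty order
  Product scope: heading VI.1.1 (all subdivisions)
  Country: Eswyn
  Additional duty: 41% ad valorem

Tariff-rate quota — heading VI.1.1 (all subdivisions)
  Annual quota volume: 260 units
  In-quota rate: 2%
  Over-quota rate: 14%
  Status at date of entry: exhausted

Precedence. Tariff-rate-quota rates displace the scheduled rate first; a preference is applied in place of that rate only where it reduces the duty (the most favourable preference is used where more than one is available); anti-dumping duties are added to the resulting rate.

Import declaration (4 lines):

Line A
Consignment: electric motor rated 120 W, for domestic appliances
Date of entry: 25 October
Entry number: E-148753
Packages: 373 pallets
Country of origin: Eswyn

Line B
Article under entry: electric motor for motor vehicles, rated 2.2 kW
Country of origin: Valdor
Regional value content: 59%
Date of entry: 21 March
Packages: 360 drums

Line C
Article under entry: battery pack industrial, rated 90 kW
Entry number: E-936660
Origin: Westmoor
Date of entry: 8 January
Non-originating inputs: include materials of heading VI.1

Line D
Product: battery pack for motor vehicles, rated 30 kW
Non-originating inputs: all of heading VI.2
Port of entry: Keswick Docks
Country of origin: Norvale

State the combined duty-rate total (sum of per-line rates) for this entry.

67%

Line A: electric motor → VI.2; rated 120 W → VI.2.2; for domestic appliances → VI.2.2.2. Scheduled 36%. No special measure applies. → 36%.
Line B: electric motor → VI.2; rated 2.2 kW → VI.2.1; for motor vehicles → VI.2.1.1. Scheduled 18%. Valdor agreement on VI.2.1: RVC ≥ 55% → 3% available; preferential 3%. → 3%.
Line C: battery pack → VI.1; rated 90 kW → VI.1.2; industrial → VI.1.2.1. Scheduled 14%. Westmoor agreement on VI.1.2.2: VI.1.2.1 not covered. → 14%.
Line D: battery pack → VI.1; rated 30 kW → VI.1.1; for motor vehicles → VI.1.1.1. Scheduled 17%. quota on VI.1.1 exhausted → over-quota 14%; Norvale agreement on VI.2.2.2: VI.1.1.1 not covered. → 14%.
Sum: 36% + 3% + 14% + 14% = 67%.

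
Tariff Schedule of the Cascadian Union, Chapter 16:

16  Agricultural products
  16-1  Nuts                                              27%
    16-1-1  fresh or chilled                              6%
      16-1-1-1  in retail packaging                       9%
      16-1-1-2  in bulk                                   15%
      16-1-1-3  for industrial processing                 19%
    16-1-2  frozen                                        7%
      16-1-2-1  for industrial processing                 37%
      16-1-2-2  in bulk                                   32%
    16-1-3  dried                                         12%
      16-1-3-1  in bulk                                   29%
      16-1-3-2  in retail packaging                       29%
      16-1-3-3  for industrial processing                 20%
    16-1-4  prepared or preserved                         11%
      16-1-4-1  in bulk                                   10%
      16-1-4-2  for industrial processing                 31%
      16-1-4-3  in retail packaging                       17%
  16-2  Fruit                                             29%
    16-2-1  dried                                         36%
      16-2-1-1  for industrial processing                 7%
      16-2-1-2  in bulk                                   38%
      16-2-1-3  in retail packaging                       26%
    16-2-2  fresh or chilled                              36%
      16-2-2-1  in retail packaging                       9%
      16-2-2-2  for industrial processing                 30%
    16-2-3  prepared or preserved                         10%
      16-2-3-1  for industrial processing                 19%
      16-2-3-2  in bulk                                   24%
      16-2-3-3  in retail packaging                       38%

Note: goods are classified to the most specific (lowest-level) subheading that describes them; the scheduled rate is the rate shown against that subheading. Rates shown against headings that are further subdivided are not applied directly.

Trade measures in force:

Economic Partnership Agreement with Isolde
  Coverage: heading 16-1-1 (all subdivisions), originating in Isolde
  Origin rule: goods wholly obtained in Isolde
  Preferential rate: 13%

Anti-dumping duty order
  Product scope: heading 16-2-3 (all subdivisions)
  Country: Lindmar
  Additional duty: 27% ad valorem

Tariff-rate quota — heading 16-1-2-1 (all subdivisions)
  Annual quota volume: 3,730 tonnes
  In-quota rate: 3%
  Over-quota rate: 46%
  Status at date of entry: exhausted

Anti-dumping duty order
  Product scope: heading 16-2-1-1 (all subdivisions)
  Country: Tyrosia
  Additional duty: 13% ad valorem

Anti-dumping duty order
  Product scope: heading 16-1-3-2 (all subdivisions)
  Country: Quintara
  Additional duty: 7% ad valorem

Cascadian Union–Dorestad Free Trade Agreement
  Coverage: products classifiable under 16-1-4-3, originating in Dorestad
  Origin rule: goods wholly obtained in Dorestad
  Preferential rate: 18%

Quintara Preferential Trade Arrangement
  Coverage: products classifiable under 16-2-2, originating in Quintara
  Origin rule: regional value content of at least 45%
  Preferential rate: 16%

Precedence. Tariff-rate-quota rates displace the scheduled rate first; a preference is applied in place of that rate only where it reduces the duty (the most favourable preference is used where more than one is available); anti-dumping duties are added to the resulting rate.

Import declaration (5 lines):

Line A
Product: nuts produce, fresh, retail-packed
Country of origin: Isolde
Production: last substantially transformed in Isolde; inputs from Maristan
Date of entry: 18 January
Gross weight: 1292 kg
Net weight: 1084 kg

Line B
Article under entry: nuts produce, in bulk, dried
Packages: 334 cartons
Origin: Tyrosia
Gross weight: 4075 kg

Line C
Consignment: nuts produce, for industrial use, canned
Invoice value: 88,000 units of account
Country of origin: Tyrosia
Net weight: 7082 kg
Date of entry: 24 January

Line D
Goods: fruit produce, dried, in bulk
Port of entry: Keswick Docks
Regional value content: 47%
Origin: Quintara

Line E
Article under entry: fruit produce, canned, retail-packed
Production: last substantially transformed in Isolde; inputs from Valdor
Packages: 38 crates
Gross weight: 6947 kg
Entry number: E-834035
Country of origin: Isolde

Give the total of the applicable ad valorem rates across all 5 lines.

Line A: nuts → 16-1; fresh → 16-1-1; retail-packed → 16-1-1-1. Scheduled 9%. Isolde agreement on 16-1-1: not wholly obtained. → 9%.
Line B: nuts → 16-1; dried → 16-1-3; in bulk → 16-1-3-1. Scheduled 29%. No special measure applies. → 29%.
Line C: nuts → 16-1; canned → 16-1-4; for industrial use → 16-1-4-2. Scheduled 31%. No special measure applies. → 31%.
Line D: fruit → 16-2; dried → 16-2-1; in bulk → 16-2-1-2. Scheduled 38%. Quintara agreement on 16-2-2: 16-2-1-2 not covered. → 38%.
Line E: fruit → 16-2; canned → 16-2-3; retail-packed → 16-2-3-3. Scheduled 38%. Isolde agreement on 16-1-1: 16-2-3-3 not covered. → 38%.
Sum: 9% + 29% + 31% + 38% + 38% = 145%.

145%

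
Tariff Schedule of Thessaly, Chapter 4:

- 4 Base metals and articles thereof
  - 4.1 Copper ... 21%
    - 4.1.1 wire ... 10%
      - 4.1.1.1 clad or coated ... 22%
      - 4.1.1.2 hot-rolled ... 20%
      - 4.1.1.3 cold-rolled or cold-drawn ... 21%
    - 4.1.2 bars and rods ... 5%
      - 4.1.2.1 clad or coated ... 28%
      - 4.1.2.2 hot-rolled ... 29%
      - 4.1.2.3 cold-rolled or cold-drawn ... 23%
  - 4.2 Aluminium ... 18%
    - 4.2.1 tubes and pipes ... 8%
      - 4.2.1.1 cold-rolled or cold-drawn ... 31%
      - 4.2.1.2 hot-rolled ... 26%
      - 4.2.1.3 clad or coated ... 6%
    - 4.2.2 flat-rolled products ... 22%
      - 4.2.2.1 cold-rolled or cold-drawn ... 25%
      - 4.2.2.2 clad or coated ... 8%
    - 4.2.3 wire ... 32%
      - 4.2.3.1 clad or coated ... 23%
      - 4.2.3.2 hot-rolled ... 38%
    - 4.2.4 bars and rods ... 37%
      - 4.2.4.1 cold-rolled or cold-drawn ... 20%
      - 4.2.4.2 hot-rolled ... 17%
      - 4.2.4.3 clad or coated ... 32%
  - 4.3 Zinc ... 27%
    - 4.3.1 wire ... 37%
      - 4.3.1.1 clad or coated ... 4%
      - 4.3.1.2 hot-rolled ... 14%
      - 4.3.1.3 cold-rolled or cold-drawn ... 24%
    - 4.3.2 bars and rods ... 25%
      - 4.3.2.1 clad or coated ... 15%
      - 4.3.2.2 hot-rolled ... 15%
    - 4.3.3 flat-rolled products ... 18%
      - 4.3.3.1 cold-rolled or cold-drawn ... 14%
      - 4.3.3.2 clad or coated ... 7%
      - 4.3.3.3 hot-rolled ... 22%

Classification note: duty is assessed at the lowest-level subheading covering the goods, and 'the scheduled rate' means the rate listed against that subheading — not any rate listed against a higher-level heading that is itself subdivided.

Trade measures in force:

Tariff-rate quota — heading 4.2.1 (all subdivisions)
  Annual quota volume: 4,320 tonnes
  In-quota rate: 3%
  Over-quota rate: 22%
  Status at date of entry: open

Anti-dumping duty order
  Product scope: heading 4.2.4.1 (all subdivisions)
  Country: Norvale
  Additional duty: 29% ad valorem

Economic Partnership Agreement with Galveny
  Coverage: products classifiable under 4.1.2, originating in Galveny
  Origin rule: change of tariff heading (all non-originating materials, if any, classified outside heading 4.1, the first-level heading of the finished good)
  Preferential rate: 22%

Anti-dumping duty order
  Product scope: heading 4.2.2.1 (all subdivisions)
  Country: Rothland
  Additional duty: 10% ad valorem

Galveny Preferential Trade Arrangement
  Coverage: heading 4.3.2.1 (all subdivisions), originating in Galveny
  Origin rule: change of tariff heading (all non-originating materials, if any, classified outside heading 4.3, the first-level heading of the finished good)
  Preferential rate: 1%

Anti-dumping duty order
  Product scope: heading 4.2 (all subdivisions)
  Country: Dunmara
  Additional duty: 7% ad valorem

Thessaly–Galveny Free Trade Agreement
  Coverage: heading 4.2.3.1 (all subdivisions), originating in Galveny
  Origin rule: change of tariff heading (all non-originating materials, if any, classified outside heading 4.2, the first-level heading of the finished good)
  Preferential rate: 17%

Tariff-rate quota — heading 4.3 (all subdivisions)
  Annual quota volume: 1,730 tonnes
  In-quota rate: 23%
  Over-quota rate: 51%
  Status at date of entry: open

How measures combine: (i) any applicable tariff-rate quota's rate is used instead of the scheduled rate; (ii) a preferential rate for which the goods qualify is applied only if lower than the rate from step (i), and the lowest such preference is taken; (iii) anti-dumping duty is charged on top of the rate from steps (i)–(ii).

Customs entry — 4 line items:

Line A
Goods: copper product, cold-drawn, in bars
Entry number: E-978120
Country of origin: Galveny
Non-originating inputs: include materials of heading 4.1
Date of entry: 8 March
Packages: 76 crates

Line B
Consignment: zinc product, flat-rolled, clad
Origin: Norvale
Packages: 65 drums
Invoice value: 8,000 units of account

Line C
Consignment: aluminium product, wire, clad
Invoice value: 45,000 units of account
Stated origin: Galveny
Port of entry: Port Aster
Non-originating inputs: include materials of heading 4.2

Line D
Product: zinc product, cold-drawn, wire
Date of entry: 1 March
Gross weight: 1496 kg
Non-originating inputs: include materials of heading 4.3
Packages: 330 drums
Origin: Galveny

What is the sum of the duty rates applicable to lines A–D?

92%

Line A: copper → 4.1; in bars → 4.1.2; cold-drawn → 4.1.2.3. Scheduled 23%. Galveny agreement on 4.1.2: CTH not met; Galveny agreement on 4.3.2.1: 4.1.2.3 not covered; Galveny agreement on 4.2.3.1: 4.1.2.3 not covered. → 23%.
Line B: zinc → 4.3; flat-rolled → 4.3.3; clad → 4.3.3.2. Scheduled 7%. quota on 4.3 open → in-quota 23%. → 23%.
Line C: aluminium → 4.2; wire → 4.2.3; clad → 4.2.3.1. Scheduled 23%. Galveny agreement on 4.1.2: 4.2.3.1 not covered; Galveny agreement on 4.3.2.1: 4.2.3.1 not covered; Galveny agreement on 4.2.3.1: CTH not met. → 23%.
Line D: zinc → 4.3; wire → 4.3.1; cold-drawn → 4.3.1.3. Scheduled 24%. quota on 4.3 open → in-quota 23%; Galveny agreement on 4.1.2: 4.3.1.3 not covered; Galveny agreement on 4.3.2.1: 4.3.1.3 not covered; Galveny agreement on 4.2.3.1: 4.3.1.3 not covered. → 23%.
Sum: 23% + 23% + 23% + 23% = 92%.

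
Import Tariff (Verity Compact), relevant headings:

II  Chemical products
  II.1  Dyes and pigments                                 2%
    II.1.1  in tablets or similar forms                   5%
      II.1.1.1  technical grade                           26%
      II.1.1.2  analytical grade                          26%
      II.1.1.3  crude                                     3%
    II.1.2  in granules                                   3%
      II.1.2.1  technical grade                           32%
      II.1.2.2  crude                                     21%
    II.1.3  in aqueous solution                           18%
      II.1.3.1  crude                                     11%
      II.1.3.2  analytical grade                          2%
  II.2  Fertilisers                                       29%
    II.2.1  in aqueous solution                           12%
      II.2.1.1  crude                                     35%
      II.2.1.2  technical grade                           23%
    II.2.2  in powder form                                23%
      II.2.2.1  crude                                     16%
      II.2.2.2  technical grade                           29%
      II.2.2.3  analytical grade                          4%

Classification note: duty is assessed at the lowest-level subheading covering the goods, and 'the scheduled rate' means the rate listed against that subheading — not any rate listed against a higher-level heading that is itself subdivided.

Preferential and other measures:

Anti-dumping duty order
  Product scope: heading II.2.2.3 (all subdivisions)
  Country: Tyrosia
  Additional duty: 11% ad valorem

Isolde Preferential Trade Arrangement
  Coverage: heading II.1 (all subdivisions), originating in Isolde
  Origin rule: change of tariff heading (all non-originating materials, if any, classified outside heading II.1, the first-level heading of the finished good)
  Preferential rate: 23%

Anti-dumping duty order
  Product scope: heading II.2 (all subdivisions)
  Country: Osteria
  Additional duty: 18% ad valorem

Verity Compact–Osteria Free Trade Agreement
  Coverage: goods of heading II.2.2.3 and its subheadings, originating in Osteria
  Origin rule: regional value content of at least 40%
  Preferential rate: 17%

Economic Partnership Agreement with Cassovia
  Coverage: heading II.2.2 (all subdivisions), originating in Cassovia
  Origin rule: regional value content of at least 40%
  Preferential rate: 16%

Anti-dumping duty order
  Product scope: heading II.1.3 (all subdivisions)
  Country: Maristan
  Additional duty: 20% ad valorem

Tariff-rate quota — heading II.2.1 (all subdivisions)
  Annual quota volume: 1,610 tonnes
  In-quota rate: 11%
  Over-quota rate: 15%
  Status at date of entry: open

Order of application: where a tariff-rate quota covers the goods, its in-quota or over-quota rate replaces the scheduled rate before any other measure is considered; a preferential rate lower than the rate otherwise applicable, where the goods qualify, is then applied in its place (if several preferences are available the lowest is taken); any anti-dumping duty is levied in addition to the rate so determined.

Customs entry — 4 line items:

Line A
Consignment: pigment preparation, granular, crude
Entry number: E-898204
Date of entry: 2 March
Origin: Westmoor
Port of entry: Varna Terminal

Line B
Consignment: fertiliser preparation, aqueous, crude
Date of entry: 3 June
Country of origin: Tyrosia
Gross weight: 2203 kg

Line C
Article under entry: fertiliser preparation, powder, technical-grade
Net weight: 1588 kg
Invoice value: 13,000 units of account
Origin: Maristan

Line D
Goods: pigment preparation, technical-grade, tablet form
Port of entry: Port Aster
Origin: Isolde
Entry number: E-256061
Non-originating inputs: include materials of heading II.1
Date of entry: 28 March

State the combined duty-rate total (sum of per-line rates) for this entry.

87%

Line A: pigment → II.1; granular → II.1.2; crude → II.1.2.2. Scheduled 21%. No special measure applies. → 21%.
Line B: fertiliser → II.2; aqueous → II.2.1; crude → II.2.1.1. Scheduled 35%. quota on II.2.1 open → in-quota 11%. → 11%.
Line C: fertiliser → II.2; powder → II.2.2; technical-grade → II.2.2.2. Scheduled 29%. No special measure applies. → 29%.
Line D: pigment → II.1; tablet form → II.1.1; technical-grade → II.1.1.1. Scheduled 26%. Isolde agreement on II.1: CTH not met. → 26%.
Sum: 21% + 11% + 29% + 26% = 87%.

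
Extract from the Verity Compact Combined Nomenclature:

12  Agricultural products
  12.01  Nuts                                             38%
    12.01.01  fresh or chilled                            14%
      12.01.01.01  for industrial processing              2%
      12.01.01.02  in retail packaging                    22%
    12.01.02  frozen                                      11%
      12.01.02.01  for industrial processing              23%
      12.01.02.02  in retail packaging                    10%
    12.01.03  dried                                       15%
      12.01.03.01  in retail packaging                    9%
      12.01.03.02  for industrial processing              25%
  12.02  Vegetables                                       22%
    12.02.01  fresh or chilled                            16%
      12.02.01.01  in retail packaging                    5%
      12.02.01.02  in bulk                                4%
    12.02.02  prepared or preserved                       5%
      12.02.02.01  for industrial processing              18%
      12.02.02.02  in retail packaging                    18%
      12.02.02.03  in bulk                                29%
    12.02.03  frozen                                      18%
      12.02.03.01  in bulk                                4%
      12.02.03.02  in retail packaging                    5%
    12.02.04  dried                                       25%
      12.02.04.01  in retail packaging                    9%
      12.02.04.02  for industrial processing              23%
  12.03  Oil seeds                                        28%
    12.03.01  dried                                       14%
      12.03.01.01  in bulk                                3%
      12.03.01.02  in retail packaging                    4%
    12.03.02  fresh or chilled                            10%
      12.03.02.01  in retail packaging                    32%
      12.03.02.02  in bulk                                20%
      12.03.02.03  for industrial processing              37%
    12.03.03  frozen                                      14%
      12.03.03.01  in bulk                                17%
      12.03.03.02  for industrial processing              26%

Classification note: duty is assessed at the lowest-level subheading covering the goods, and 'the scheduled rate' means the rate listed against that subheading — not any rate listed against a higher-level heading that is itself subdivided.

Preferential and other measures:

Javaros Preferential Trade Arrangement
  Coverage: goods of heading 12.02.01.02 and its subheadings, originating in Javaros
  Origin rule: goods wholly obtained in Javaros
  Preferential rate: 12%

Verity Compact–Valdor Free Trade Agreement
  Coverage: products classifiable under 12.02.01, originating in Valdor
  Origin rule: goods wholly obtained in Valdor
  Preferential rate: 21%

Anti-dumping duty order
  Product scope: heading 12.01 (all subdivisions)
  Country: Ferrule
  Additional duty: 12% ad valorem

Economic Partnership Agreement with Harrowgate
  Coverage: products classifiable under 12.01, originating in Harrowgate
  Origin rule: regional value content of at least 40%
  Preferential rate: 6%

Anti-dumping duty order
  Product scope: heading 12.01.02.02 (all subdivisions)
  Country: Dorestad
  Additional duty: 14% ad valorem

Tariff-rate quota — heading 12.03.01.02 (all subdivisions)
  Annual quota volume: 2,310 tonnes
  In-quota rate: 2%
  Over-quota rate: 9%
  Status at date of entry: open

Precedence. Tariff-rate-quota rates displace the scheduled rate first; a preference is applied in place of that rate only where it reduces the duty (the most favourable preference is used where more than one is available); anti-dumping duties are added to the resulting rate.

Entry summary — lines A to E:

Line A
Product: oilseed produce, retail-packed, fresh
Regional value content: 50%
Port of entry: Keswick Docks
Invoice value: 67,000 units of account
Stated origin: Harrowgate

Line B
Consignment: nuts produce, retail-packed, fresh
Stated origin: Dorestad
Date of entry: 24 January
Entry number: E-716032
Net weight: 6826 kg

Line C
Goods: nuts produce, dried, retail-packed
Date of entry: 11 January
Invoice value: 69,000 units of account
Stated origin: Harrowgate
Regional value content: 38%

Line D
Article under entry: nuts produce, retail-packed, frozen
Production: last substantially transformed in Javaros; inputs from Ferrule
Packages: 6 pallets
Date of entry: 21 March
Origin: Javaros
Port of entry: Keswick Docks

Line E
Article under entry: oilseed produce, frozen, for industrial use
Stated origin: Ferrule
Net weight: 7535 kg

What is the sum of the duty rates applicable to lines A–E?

99%

Line A: oilseed → 12.03; fresh → 12.03.02; retail-packed → 12.03.02.01. Scheduled 32%. Harrowgate agreement on 12.01: 12.03.02.01 not covered. → 32%.
Line B: nuts → 12.01; fresh → 12.01.01; retail-packed → 12.01.01.02. Scheduled 22%. No special measure applies. → 22%.
Line C: nuts → 12.01; dried → 12.01.03; retail-packed → 12.01.03.01. Scheduled 9%. Harrowgate agreement on 12.01: RVC < 40%. → 9%.
Line D: nuts → 12.01; frozen → 12.01.02; retail-packed → 12.01.02.02. Scheduled 10%. Javaros agreement on 12.02.01.02: 12.01.02.02 not covered. → 10%.
Line E: oilseed → 12.03; frozen → 12.03.03; for industrial use → 12.03.03.02. Scheduled 26%. No special measure applies. → 26%.
Sum: 32% + 22% + 9% + 10% + 26% = 99%.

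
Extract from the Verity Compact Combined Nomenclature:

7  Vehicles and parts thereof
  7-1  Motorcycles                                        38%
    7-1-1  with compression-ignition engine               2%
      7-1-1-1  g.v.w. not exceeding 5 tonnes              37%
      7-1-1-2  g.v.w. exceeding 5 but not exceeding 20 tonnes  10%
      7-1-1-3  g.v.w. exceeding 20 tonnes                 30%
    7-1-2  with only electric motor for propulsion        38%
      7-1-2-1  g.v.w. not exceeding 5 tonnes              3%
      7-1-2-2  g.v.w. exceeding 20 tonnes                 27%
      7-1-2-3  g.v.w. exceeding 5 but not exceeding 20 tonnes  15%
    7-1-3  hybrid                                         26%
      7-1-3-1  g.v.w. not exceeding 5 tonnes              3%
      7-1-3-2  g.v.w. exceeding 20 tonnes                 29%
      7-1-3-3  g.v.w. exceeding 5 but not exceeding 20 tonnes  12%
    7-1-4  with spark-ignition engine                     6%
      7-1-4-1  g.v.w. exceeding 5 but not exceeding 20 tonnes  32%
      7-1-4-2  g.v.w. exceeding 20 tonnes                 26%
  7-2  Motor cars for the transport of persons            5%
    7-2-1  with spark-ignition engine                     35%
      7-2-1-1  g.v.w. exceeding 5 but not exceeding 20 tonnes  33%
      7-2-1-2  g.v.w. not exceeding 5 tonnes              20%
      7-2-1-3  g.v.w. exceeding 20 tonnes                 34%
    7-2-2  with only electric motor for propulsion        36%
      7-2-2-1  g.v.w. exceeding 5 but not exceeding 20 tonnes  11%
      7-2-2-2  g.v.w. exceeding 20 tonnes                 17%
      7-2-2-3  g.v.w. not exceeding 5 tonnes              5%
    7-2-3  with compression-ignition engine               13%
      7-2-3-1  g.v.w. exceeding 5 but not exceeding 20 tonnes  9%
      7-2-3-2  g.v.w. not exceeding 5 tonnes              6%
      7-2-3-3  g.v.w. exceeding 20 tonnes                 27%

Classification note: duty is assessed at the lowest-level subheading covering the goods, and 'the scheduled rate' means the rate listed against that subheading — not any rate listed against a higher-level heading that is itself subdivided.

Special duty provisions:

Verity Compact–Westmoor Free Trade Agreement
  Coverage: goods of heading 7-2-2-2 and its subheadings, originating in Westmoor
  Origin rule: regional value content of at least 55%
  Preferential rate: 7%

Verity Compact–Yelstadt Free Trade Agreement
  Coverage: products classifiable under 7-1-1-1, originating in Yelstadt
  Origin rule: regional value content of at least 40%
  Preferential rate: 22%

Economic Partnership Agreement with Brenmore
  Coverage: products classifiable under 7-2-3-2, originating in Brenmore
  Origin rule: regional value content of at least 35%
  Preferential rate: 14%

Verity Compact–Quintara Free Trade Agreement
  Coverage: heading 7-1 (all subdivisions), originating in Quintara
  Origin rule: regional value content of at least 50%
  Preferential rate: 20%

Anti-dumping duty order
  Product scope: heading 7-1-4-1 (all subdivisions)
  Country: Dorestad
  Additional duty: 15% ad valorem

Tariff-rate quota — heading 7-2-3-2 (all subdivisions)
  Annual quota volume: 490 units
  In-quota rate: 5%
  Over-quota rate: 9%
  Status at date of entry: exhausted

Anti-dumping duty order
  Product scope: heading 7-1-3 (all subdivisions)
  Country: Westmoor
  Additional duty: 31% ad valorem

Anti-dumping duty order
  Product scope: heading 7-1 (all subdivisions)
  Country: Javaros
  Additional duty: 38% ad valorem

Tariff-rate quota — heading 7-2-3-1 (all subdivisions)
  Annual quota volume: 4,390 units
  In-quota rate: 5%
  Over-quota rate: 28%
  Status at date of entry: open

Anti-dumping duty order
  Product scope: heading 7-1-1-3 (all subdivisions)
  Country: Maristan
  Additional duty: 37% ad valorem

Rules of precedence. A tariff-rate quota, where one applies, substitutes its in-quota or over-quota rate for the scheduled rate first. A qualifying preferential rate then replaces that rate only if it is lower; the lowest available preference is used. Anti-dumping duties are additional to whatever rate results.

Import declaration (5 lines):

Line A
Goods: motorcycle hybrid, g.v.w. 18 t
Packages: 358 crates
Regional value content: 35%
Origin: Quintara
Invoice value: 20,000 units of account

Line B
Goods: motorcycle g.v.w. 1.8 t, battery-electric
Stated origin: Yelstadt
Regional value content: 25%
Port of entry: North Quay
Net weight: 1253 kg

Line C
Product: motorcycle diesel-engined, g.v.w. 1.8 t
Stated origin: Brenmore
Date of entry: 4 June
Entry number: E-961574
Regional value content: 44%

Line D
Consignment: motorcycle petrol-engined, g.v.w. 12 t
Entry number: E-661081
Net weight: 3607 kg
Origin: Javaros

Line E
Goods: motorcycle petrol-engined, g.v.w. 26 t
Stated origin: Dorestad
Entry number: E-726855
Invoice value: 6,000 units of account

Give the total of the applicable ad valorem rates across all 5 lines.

148%

Line A: motorcycle → 7-1; hybrid → 7-1-3; g.v.w. 18 t → 7-1-3-3. Scheduled 12%. Quintara agreement on 7-1: RVC < 50%. → 12%.
Line B: motorcycle → 7-1; battery-electric → 7-1-2; g.v.w. 1.8 t → 7-1-2-1. Scheduled 3%. Yelstadt agreement on 7-1-1-1: 7-1-2-1 not covered. → 3%.
Line C: motorcycle → 7-1; diesel-engined → 7-1-1; g.v.w. 1.8 t → 7-1-1-1. Scheduled 37%. Brenmore agreement on 7-2-3-2: 7-1-1-1 not covered. → 37%.
Line D: motorcycle → 7-1; petrol-engined → 7-1-4; g.v.w. 12 t → 7-1-4-1. Scheduled 32%. anti-dumping (Javaros, 7-1): +38%; total 32% + 38% = 70%. → 70%.
Line E: motorcycle → 7-1; petrol-engined → 7-1-4; g.v.w. 26 t → 7-1-4-2. Scheduled 26%. No special measure applies. → 26%.
Sum: 12% + 3% + 37% + 70% + 26% = 148%.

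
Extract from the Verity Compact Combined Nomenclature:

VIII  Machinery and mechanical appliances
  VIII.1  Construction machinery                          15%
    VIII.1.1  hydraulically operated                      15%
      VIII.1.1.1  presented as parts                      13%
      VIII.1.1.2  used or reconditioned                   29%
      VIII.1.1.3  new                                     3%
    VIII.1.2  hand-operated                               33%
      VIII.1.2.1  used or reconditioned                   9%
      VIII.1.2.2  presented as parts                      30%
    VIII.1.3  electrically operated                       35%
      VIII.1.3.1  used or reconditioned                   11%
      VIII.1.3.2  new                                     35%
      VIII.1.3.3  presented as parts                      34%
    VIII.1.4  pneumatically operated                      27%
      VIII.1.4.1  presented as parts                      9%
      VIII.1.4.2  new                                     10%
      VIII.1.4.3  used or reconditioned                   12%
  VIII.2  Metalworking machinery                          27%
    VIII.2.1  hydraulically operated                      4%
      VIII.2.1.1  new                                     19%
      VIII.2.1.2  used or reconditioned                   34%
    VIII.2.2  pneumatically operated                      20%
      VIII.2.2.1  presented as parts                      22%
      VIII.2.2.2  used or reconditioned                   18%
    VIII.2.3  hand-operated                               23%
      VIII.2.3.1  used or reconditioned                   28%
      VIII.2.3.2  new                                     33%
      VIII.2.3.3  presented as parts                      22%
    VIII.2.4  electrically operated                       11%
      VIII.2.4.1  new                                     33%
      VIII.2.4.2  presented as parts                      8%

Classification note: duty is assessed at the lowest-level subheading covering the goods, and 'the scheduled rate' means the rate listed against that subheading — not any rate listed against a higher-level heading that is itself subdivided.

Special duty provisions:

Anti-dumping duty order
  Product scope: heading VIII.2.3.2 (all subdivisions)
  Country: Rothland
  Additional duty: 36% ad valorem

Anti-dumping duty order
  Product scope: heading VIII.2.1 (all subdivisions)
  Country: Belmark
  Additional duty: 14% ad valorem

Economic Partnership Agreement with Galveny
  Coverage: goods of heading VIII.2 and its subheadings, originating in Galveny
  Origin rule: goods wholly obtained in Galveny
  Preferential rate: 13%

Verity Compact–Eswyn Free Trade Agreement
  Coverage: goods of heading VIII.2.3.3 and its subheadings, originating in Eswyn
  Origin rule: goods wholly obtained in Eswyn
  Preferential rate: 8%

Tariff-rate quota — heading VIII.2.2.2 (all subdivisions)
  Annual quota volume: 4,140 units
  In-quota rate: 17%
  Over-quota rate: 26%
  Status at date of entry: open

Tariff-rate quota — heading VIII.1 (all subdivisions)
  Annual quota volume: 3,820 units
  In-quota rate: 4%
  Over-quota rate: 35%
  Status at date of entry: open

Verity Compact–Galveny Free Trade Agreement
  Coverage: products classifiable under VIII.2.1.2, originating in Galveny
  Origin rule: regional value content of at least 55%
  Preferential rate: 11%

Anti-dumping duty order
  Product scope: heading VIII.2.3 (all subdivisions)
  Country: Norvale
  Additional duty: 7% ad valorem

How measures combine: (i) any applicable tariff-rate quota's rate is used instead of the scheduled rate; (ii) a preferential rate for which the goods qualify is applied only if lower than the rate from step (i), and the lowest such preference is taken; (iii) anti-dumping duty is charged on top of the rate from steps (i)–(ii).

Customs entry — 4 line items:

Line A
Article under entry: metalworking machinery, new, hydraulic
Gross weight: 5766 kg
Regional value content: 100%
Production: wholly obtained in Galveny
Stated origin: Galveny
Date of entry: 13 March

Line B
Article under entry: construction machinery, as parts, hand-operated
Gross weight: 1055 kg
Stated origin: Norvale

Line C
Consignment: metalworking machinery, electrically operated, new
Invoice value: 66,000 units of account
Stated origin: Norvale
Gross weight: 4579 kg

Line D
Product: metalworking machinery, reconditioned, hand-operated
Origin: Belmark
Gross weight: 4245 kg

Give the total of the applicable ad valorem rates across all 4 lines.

78%

Line A: metalworking → VIII.2; hydraulic → VIII.2.1; new → VIII.2.1.1. Scheduled 19%. Galveny agreement on VIII.2: wholly obtained → 13% available; Galveny agreement on VIII.2.1.2: VIII.2.1.1 not covered; preferential 13%. → 13%.
Line B: construction → VIII.1; hand-operated → VIII.1.2; as parts → VIII.1.2.2. Scheduled 30%. quota on VIII.1 open → in-quota 4%. → 4%.
Line C: metalworking → VIII.2; electrically operated → VIII.2.4; new → VIII.2.4.1. Scheduled 33%. No special measure applies. → 33%.
Line D: metalworking → VIII.2; hand-operated → VIII.2.3; reconditioned → VIII.2.3.1. Scheduled 28%. No special measure applies. → 28%.
Sum: 13% + 4% + 33% + 28% = 78%.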